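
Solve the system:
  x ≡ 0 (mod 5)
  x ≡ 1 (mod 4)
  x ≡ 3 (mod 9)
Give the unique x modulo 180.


Moduli 5, 4, 9 are pairwise coprime; by CRT there is a unique solution modulo M = 5 · 4 · 9 = 180.
Solve pairwise, accumulating the modulus:
  Start with x ≡ 0 (mod 5).
  Combine with x ≡ 1 (mod 4): since gcd(5, 4) = 1, we get a unique residue mod 20.
    Write x = 0 + 5·t and substitute into x ≡ 1 (mod 4): 5·t ≡ 1 − 0 = 1 (mod 4).
    Reduce coefficients mod 4: 1·t ≡ 1 (mod 4).
    So t ≡ 1 (mod 4).
    Then x = 0 + 5·1 = 5, valid modulo lcm(5, 4) = 20: x ≡ 5 (mod 20).
  Combine with x ≡ 3 (mod 9): since gcd(20, 9) = 1, we get a unique residue mod 180.
    Write x = 5 + 20·t and substitute into x ≡ 3 (mod 9): 20·t ≡ 3 − 5 = -2 (mod 9).
    Reduce coefficients mod 9: 2·t ≡ 7 (mod 9).
    The inverse of 2 mod 9 is 5 (since 2·5 = 10 = 1·9 + 1), so t ≡ 5·7 = 35 ≡ 8 (mod 9).
    Then x = 5 + 20·8 = 165, valid modulo lcm(20, 9) = 180: x ≡ 165 (mod 180).
Verify: 165 mod 5 = 0 ✓, 165 mod 4 = 1 ✓, 165 mod 9 = 3 ✓.

x ≡ 165 (mod 180).


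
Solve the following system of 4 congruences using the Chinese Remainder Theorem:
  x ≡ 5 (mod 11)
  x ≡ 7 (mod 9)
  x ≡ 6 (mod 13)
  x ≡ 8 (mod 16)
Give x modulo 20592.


Product of moduli M = 11 · 9 · 13 · 16 = 20592.
Merge one congruence at a time:
  Start: x ≡ 5 (mod 11).
  Combine with x ≡ 7 (mod 9); new modulus lcm = 99.
    Write x = 5 + 11·t and substitute into x ≡ 7 (mod 9): 11·t ≡ 7 − 5 = 2 (mod 9).
    Reduce coefficients mod 9: 2·t ≡ 2 (mod 9).
    The inverse of 2 mod 9 is 5 (since 2·5 = 10 = 1·9 + 1), so t ≡ 5·2 = 10 ≡ 1 (mod 9).
    Then x = 5 + 11·1 = 16, valid modulo lcm(11, 9) = 99: x ≡ 16 (mod 99).
  Combine with x ≡ 6 (mod 13); new modulus lcm = 1287.
    Write x = 16 + 99·t and substitute into x ≡ 6 (mod 13): 99·t ≡ 6 − 16 = -10 (mod 13).
    Reduce coefficients mod 13: 8·t ≡ 3 (mod 13).
    The inverse of 8 mod 13 is 5 (since 8·5 = 40 = 3·13 + 1), so t ≡ 5·3 = 15 ≡ 2 (mod 13).
    Then x = 16 + 99·2 = 214, valid modulo lcm(99, 13) = 1287: x ≡ 214 (mod 1287).
  Combine with x ≡ 8 (mod 16); new modulus lcm = 20592.
    Write x = 214 + 1287·t and substitute into x ≡ 8 (mod 16): 1287·t ≡ 8 − 214 = -206 (mod 16).
    Reduce coefficients mod 16: 7·t ≡ 2 (mod 16).
    The inverse of 7 mod 16 is 7 (since 7·7 = 49 = 3·16 + 1), so t ≡ 7·2 = 14 ≡ 14 (mod 16).
    Then x = 214 + 1287·14 = 18232, valid modulo lcm(1287, 16) = 20592: x ≡ 18232 (mod 20592).
Verify against each original: 18232 mod 11 = 5, 18232 mod 9 = 7, 18232 mod 13 = 6, 18232 mod 16 = 8.

x ≡ 18232 (mod 20592).


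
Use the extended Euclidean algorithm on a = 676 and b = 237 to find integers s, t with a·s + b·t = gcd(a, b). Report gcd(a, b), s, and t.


Euclidean algorithm on (676, 237) — divide until remainder is 0:
  676 = 2 · 237 + 202
  237 = 1 · 202 + 35
  202 = 5 · 35 + 27
  35 = 1 · 27 + 8
  27 = 3 · 8 + 3
  8 = 2 · 3 + 2
  3 = 1 · 2 + 1
  2 = 2 · 1 + 0
gcd(676, 237) = 1.
Track Bezout coefficients alongside the remainders: start with r₀ = 676 = a·1 + b·0 (s = 1, t = 0) and r₁ = 237 = a·0 + b·1 (s = 0, t = 1); each new remainder r_{k+1} = r_{k-1} − q_k·r_k inherits s_{k+1} = s_{k-1} − q_k·s_k, t_{k+1} = t_{k-1} − q_k·t_k, so r_k = a·s_k + b·t_k at every step:
  q = 2: r = 202, s = 1 − 2·0 = 1, t = 0 − 2·1 = -2  (check: 676·1 + 237·(-2) = 202)
  q = 1: r = 35, s = 0 − 1·1 = -1, t = 1 − 1·(-2) = 3  (check: 676·(-1) + 237·3 = 35)
  q = 5: r = 27, s = 1 − 5·(-1) = 6, t = -2 − 5·3 = -17  (check: 676·6 + 237·(-17) = 27)
  q = 1: r = 8, s = -1 − 1·6 = -7, t = 3 − 1·(-17) = 20  (check: 676·(-7) + 237·20 = 8)
  q = 3: r = 3, s = 6 − 3·(-7) = 27, t = -17 − 3·20 = -77  (check: 676·27 + 237·(-77) = 3)
  q = 2: r = 2, s = -7 − 2·27 = -61, t = 20 − 2·(-77) = 174  (check: 676·(-61) + 237·174 = 2)
  q = 1: r = 1, s = 27 − 1·(-61) = 88, t = -77 − 1·174 = -251  (check: 676·88 + 237·(-251) = 1)
The row with r = 1 (the gcd) gives the Bezout coefficients s = 88, t = -251.
Result: 676 · (88) + 237 · (-251) = 1.

gcd(676, 237) = 1; s = 88, t = -251 (check: 676·88 + 237·(-251) = 1).


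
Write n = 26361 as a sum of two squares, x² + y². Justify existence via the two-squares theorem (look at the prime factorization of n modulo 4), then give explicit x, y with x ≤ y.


Step 1: Factor n = 26361 = 3^2 · 29 · 101.
Step 2: Check the mod-4 condition on each prime factor: 3 ≡ 3 (mod 4), exponent 2 (must be even); 29 ≡ 1 (mod 4), exponent 1; 101 ≡ 1 (mod 4), exponent 1.
All primes ≡ 3 (mod 4) appear to even exponent (or don't appear), so by the two-squares theorem n IS expressible as a sum of two squares.
Step 3: Build a representation. Group n = k² · m with k = 3 and m = 29 · 101 = 2929 (a product of primes ≡ 1 (mod 4)); a representation of m scales to one of n via (k·x)² + (k·y)² = k²(x² + y²). Each prime p ≡ 1 (mod 4) is itself a sum of two squares; find a² by testing p − a² for a perfect square:
  29: 29 − 1² = 28, 29 − 2² = 25 = 5² ⇒ 29 = 2² + 5².
  101: 101 − 1² = 100 = 10² ⇒ 101 = 1² + 10².
  Combine using the Brahmagupta–Fibonacci identity (a² + b²)(c² + d²) = (ac − bd)² + (ad + bc)² = (ac + bd)² + (ad − bc)²:
  29 · 101 = 2929: from (2² + 5²)(1² + 10²), take (2·1 − 5·10, 2·10 + 5·1) = (2 − 50, 20 + 5) = (-48, 25); dropping signs (only squares matter) gives (48, 25); check 48² + 25² = 2304 + 625 = 2929 ✓.
  Scale by k = 3: (3·48, 3·25) = (144, 75).
Step 4: Order so x ≤ y and verify: 75² + 144² = 5625 + 20736 = 26361 = n. ✓

n = 26361 = 75² + 144² (one valid representation with x ≤ y).


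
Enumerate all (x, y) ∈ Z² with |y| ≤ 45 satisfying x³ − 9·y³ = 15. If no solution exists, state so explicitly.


The equation is x³ - 9y³ = 15. For fixed y, x³ = 9·y³ + 15, so a solution requires the RHS to be a perfect cube.
Strategy: iterate y from -45 to 45, compute RHS = 9·y³ + 15, and check whether it is a (positive or negative) perfect cube.
Check small values of y:
  y = 0: RHS = 15 is not a perfect cube.
  y = 1: RHS = 24 is not a perfect cube.
  y = -1: RHS = 6 is not a perfect cube.
  y = 2: RHS = 87 is not a perfect cube.
  y = -2: RHS = -57 is not a perfect cube.
  y = 3: RHS = 258 is not a perfect cube.
  y = -3: RHS = -228 is not a perfect cube.
Continuing the search up to |y| = 45 finds no solutions either.
No (x, y) in the scanned range satisfies the equation.

No integer solutions with |y| ≤ 45.


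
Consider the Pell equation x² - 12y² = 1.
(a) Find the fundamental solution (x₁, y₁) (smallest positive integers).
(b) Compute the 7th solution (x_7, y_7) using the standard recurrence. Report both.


Step 1: Find the fundamental solution (x₁, y₁) of x² - 12y² = 1.
  Expand √12 as a continued fraction. a₀ = ⌊√12⌋ = 3; iterate m_{k+1} = d_k·a_k − m_k, d_{k+1} = (12 − m_{k+1}²)/d_k, a_{k+1} = ⌊(a₀ + m_{k+1})/d_{k+1}⌋ (starting m₀ = 0, d₀ = 1), with convergents p_k = a_k·p_{k-1} + p_{k-2}, q_k = a_k·q_{k-1} + q_{k-2} (p₋₁ = 1, q₋₁ = 0):
  k = 0: a₀ = 3; p₀/q₀ = 3/1; p₀² − 12·q₀² = 9 − 12 = -3.
  k = 1: m = 3, d = 3, a = ⌊(3 + 3)/3⌋ = 2; p/q = (2·3 + 1)/(2·1 + 0) = 7/2; p² − 12·q² = 49 − 48 = 1.
  The first convergent with p² − 12·q² = 1 gives the fundamental solution (x₁, y₁) = (7, 2).
Step 2: Apply the recurrence (x_{n+1}, y_{n+1}) = (x₁x_n + 12y₁y_n, x₁y_n + y₁x_n) repeatedly.
  From (x_1, y_1) = (7, 2): x_2 = 7·7 + 12·2·2 = 97; y_2 = 7·2 + 2·7 = 28.
  From (x_2, y_2) = (97, 28): x_3 = 7·97 + 12·2·28 = 1351; y_3 = 7·28 + 2·97 = 390.
  From (x_3, y_3) = (1351, 390): x_4 = 7·1351 + 12·2·390 = 18817; y_4 = 7·390 + 2·1351 = 5432.
  From (x_4, y_4) = (18817, 5432): x_5 = 7·18817 + 12·2·5432 = 262087; y_5 = 7·5432 + 2·18817 = 75658.
  From (x_5, y_5) = (262087, 75658): x_6 = 7·262087 + 12·2·75658 = 3650401; y_6 = 7·75658 + 2·262087 = 1053780.
  From (x_6, y_6) = (3650401, 1053780): x_7 = 7·3650401 + 12·2·1053780 = 50843527; y_7 = 7·1053780 + 2·3650401 = 14677262.
Step 3: Verify x_7² - 12·y_7² = 2585064237799729 - 2585064237799728 = 1 (should be 1). ✓

(x_1, y_1) = (7, 2); (x_7, y_7) = (50843527, 14677262).


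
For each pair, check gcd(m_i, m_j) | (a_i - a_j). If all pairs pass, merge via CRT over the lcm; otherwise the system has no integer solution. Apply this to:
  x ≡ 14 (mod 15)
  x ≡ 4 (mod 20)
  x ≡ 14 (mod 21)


Moduli 15, 20, 21 are not pairwise coprime, so CRT works modulo lcm(m_i) when all pairwise compatibility conditions hold.
Pairwise compatibility: gcd(m_i, m_j) must divide a_i - a_j for every pair.
Merge one congruence at a time:
  Start: x ≡ 14 (mod 15).
  Combine with x ≡ 4 (mod 20): gcd(15, 20) = 5; 4 - 14 = -10, which IS divisible by 5, so compatible.
    Write x = 14 + 15·t and substitute into x ≡ 4 (mod 20): 15·t ≡ 4 − 14 = -10 (mod 20).
    Divide the congruence (and modulus) by g = 5: 3·t ≡ -2 (mod 4).
    Reduce coefficients mod 4: 3·t ≡ 2 (mod 4).
    The inverse of 3 mod 4 is 3 (since 3·3 = 9 = 2·4 + 1), so t ≡ 3·2 = 6 ≡ 2 (mod 4).
    Then x = 14 + 15·2 = 44, valid modulo lcm(15, 20) = 60: x ≡ 44 (mod 60).
  Combine with x ≡ 14 (mod 21): gcd(60, 21) = 3; 14 - 44 = -30, which IS divisible by 3, so compatible.
    Write x = 44 + 60·t and substitute into x ≡ 14 (mod 21): 60·t ≡ 14 − 44 = -30 (mod 21).
    Divide the congruence (and modulus) by g = 3: 20·t ≡ -10 (mod 7).
    Reduce coefficients mod 7: 6·t ≡ 4 (mod 7).
    The inverse of 6 mod 7 is 6 (since 6·6 = 36 = 5·7 + 1), so t ≡ 6·4 = 24 ≡ 3 (mod 7).
    Then x = 44 + 60·3 = 224, valid modulo lcm(60, 21) = 420: x ≡ 224 (mod 420).
Verify: 224 mod 15 = 14, 224 mod 20 = 4, 224 mod 21 = 14.

x ≡ 224 (mod 420).


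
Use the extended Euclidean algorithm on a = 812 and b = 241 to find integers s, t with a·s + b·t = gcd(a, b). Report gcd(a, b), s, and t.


Euclidean algorithm on (812, 241) — divide until remainder is 0:
  812 = 3 · 241 + 89
  241 = 2 · 89 + 63
  89 = 1 · 63 + 26
  63 = 2 · 26 + 11
  26 = 2 · 11 + 4
  11 = 2 · 4 + 3
  4 = 1 · 3 + 1
  3 = 3 · 1 + 0
gcd(812, 241) = 1.
Track Bezout coefficients alongside the remainders: start with r₀ = 812 = a·1 + b·0 (s = 1, t = 0) and r₁ = 241 = a·0 + b·1 (s = 0, t = 1); each new remainder r_{k+1} = r_{k-1} − q_k·r_k inherits s_{k+1} = s_{k-1} − q_k·s_k, t_{k+1} = t_{k-1} − q_k·t_k, so r_k = a·s_k + b·t_k at every step:
  q = 3: r = 89, s = 1 − 3·0 = 1, t = 0 − 3·1 = -3  (check: 812·1 + 241·(-3) = 89)
  q = 2: r = 63, s = 0 − 2·1 = -2, t = 1 − 2·(-3) = 7  (check: 812·(-2) + 241·7 = 63)
  q = 1: r = 26, s = 1 − 1·(-2) = 3, t = -3 − 1·7 = -10  (check: 812·3 + 241·(-10) = 26)
  q = 2: r = 11, s = -2 − 2·3 = -8, t = 7 − 2·(-10) = 27  (check: 812·(-8) + 241·27 = 11)
  q = 2: r = 4, s = 3 − 2·(-8) = 19, t = -10 − 2·27 = -64  (check: 812·19 + 241·(-64) = 4)
  q = 2: r = 3, s = -8 − 2·19 = -46, t = 27 − 2·(-64) = 155  (check: 812·(-46) + 241·155 = 3)
  q = 1: r = 1, s = 19 − 1·(-46) = 65, t = -64 − 1·155 = -219  (check: 812·65 + 241·(-219) = 1)
The row with r = 1 (the gcd) gives the Bezout coefficients s = 65, t = -219.
Result: 812 · (65) + 241 · (-219) = 1.

gcd(812, 241) = 1; s = 65, t = -219 (check: 812·65 + 241·(-219) = 1).


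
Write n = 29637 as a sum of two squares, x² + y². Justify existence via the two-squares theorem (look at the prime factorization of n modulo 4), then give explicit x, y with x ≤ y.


Step 1: Factor n = 29637 = 3^2 · 37 · 89.
Step 2: Check the mod-4 condition on each prime factor: 3 ≡ 3 (mod 4), exponent 2 (must be even); 37 ≡ 1 (mod 4), exponent 1; 89 ≡ 1 (mod 4), exponent 1.
All primes ≡ 3 (mod 4) appear to even exponent (or don't appear), so by the two-squares theorem n IS expressible as a sum of two squares.
Step 3: Build a representation. Group n = k² · m with k = 3 and m = 37 · 89 = 3293 (a product of primes ≡ 1 (mod 4)); a representation of m scales to one of n via (k·x)² + (k·y)² = k²(x² + y²). Each prime p ≡ 1 (mod 4) is itself a sum of two squares; find a² by testing p − a² for a perfect square:
  37: 37 − 1² = 36 = 6² ⇒ 37 = 1² + 6².
  89: 89 − 1² = 88, 89 − 2² = 85, 89 − 3² = 80, 89 − 4² = 73, 89 − 5² = 64 = 8² ⇒ 89 = 5² + 8².
  Combine using the Brahmagupta–Fibonacci identity (a² + b²)(c² + d²) = (ac − bd)² + (ad + bc)² = (ac + bd)² + (ad − bc)²:
  37 · 89 = 3293: from (1² + 6²)(5² + 8²), take (1·5 − 6·8, 1·8 + 6·5) = (5 − 48, 8 + 30) = (-43, 38); dropping signs (only squares matter) gives (43, 38); check 43² + 38² = 1849 + 1444 = 3293 ✓.
  Scale by k = 3: (3·43, 3·38) = (129, 114).
Step 4: Order so x ≤ y and verify: 114² + 129² = 12996 + 16641 = 29637 = n. ✓

n = 29637 = 114² + 129² (one valid representation with x ≤ y).


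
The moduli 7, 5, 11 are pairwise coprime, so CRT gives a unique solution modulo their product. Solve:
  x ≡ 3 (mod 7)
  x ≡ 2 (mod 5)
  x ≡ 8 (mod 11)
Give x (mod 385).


Moduli 7, 5, 11 are pairwise coprime; by CRT there is a unique solution modulo M = 7 · 5 · 11 = 385.
Solve pairwise, accumulating the modulus:
  Start with x ≡ 3 (mod 7).
  Combine with x ≡ 2 (mod 5): since gcd(7, 5) = 1, we get a unique residue mod 35.
    Write x = 3 + 7·t and substitute into x ≡ 2 (mod 5): 7·t ≡ 2 − 3 = -1 (mod 5).
    Reduce coefficients mod 5: 2·t ≡ 4 (mod 5).
    The inverse of 2 mod 5 is 3 (since 2·3 = 6 = 1·5 + 1), so t ≡ 3·4 = 12 ≡ 2 (mod 5).
    Then x = 3 + 7·2 = 17, valid modulo lcm(7, 5) = 35: x ≡ 17 (mod 35).
  Combine with x ≡ 8 (mod 11): since gcd(35, 11) = 1, we get a unique residue mod 385.
    Write x = 17 + 35·t and substitute into x ≡ 8 (mod 11): 35·t ≡ 8 − 17 = -9 (mod 11).
    Reduce coefficients mod 11: 2·t ≡ 2 (mod 11).
    The inverse of 2 mod 11 is 6 (since 2·6 = 12 = 1·11 + 1), so t ≡ 6·2 = 12 ≡ 1 (mod 11).
    Then x = 17 + 35·1 = 52, valid modulo lcm(35, 11) = 385: x ≡ 52 (mod 385).
Verify: 52 mod 7 = 3 ✓, 52 mod 5 = 2 ✓, 52 mod 11 = 8 ✓.

x ≡ 52 (mod 385).


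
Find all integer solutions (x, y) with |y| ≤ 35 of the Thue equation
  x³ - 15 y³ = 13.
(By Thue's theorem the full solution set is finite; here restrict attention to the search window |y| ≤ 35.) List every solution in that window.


The equation is x³ - 15y³ = 13. For fixed y, x³ = 15·y³ + 13, so a solution requires the RHS to be a perfect cube.
Strategy: iterate y from -35 to 35, compute RHS = 15·y³ + 13, and check whether it is a (positive or negative) perfect cube.
Check small values of y:
  y = 0: RHS = 13 is not a perfect cube.
  y = 1: RHS = 28 is not a perfect cube.
  y = -1: RHS = -2 is not a perfect cube.
  y = 2: RHS = 133 is not a perfect cube.
  y = -2: RHS = -107 is not a perfect cube.
  y = 3: RHS = 418 is not a perfect cube.
  y = -3: RHS = -392 is not a perfect cube.
Continuing the search up to |y| = 35 finds no solutions either.
No (x, y) in the scanned range satisfies the equation.

No integer solutions with |y| ≤ 35.


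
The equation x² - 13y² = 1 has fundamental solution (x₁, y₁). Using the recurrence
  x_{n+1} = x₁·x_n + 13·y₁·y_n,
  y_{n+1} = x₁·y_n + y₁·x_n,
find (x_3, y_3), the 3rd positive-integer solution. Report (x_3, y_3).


Step 1: Find the fundamental solution (x₁, y₁) of x² - 13y² = 1.
  Expand √13 as a continued fraction. a₀ = ⌊√13⌋ = 3; iterate m_{k+1} = d_k·a_k − m_k, d_{k+1} = (13 − m_{k+1}²)/d_k, a_{k+1} = ⌊(a₀ + m_{k+1})/d_{k+1}⌋ (starting m₀ = 0, d₀ = 1), with convergents p_k = a_k·p_{k-1} + p_{k-2}, q_k = a_k·q_{k-1} + q_{k-2} (p₋₁ = 1, q₋₁ = 0):
  k = 0: a₀ = 3; p₀/q₀ = 3/1; p₀² − 13·q₀² = 9 − 13 = -4.
  k = 1: m = 3, d = 4, a = ⌊(3 + 3)/4⌋ = 1; p/q = (1·3 + 1)/(1·1 + 0) = 4/1; p² − 13·q² = 16 − 13 = 3.
  k = 2: m = 1, d = 3, a = ⌊(3 + 1)/3⌋ = 1; p/q = (1·4 + 3)/(1·1 + 1) = 7/2; p² − 13·q² = 49 − 52 = -3.
  k = 3: m = 2, d = 3, a = ⌊(3 + 2)/3⌋ = 1; p/q = (1·7 + 4)/(1·2 + 1) = 11/3; p² − 13·q² = 121 − 117 = 4.
  k = 4: m = 1, d = 4, a = ⌊(3 + 1)/4⌋ = 1; p/q = (1·11 + 7)/(1·3 + 2) = 18/5; p² − 13·q² = 324 − 325 = -1.
  k = 5: m = 3, d = 1, a = ⌊(3 + 3)/1⌋ = 6; p/q = (6·18 + 11)/(6·5 + 3) = 119/33; p² − 13·q² = 14161 − 14157 = 4.
  k = 6: m = 3, d = 4, a = ⌊(3 + 3)/4⌋ = 1; p/q = (1·119 + 18)/(1·33 + 5) = 137/38; p² − 13·q² = 18769 − 18772 = -3.
  k = 7: m = 1, d = 3, a = ⌊(3 + 1)/3⌋ = 1; p/q = (1·137 + 119)/(1·38 + 33) = 256/71; p² − 13·q² = 65536 − 65533 = 3.
  k = 8: m = 2, d = 3, a = ⌊(3 + 2)/3⌋ = 1; p/q = (1·256 + 137)/(1·71 + 38) = 393/109; p² − 13·q² = 154449 − 154453 = -4.
  k = 9: m = 1, d = 4, a = ⌊(3 + 1)/4⌋ = 1; p/q = (1·393 + 256)/(1·109 + 71) = 649/180; p² − 13·q² = 421201 − 421200 = 1.
  The first convergent with p² − 13·q² = 1 gives the fundamental solution (x₁, y₁) = (649, 180).
Step 2: Apply the recurrence (x_{n+1}, y_{n+1}) = (x₁x_n + 13y₁y_n, x₁y_n + y₁x_n) repeatedly.
  From (x_1, y_1) = (649, 180): x_2 = 649·649 + 13·180·180 = 842401; y_2 = 649·180 + 180·649 = 233640.
  From (x_2, y_2) = (842401, 233640): x_3 = 649·842401 + 13·180·233640 = 1093435849; y_3 = 649·233640 + 180·842401 = 303264540.
Step 3: Verify x_3² - 13·y_3² = 1195601955878350801 - 1195601955878350800 = 1 (should be 1). ✓

(x_1, y_1) = (649, 180); (x_3, y_3) = (1093435849, 303264540).


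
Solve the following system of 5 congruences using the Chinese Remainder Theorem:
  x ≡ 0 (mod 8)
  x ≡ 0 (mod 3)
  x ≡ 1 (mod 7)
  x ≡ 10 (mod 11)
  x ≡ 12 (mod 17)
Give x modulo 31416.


Product of moduli M = 8 · 3 · 7 · 11 · 17 = 31416.
Merge one congruence at a time:
  Start: x ≡ 0 (mod 8).
  Combine with x ≡ 0 (mod 3); new modulus lcm = 24.
    Write x = 0 + 8·t and substitute into x ≡ 0 (mod 3): 8·t ≡ 0 − 0 = 0 (mod 3).
    Reduce coefficients mod 3: 2·t ≡ 0 (mod 3).
    The inverse of 2 mod 3 is 2 (since 2·2 = 4 = 1·3 + 1), so t ≡ 2·0 = 0 ≡ 0 (mod 3).
    Then x = 0 + 8·0 = 0, valid modulo lcm(8, 3) = 24: x ≡ 0 (mod 24).
  Combine with x ≡ 1 (mod 7); new modulus lcm = 168.
    Write x = 0 + 24·t and substitute into x ≡ 1 (mod 7): 24·t ≡ 1 − 0 = 1 (mod 7).
    Reduce coefficients mod 7: 3·t ≡ 1 (mod 7).
    The inverse of 3 mod 7 is 5 (since 3·5 = 15 = 2·7 + 1), so t ≡ 5·1 = 5 ≡ 5 (mod 7).
    Then x = 0 + 24·5 = 120, valid modulo lcm(24, 7) = 168: x ≡ 120 (mod 168).
  Combine with x ≡ 10 (mod 11); new modulus lcm = 1848.
    Write x = 120 + 168·t and substitute into x ≡ 10 (mod 11): 168·t ≡ 10 − 120 = -110 (mod 11).
    Reduce coefficients mod 11: 3·t ≡ 0 (mod 11).
    The inverse of 3 mod 11 is 4 (since 3·4 = 12 = 1·11 + 1), so t ≡ 4·0 = 0 ≡ 0 (mod 11).
    Then x = 120 + 168·0 = 120, valid modulo lcm(168, 11) = 1848: x ≡ 120 (mod 1848).
  Combine with x ≡ 12 (mod 17); new modulus lcm = 31416.
    Write x = 120 + 1848·t and substitute into x ≡ 12 (mod 17): 1848·t ≡ 12 − 120 = -108 (mod 17).
    Reduce coefficients mod 17: 12·t ≡ 11 (mod 17).
    The inverse of 12 mod 17 is 10 (since 12·10 = 120 = 7·17 + 1), so t ≡ 10·11 = 110 ≡ 8 (mod 17).
    Then x = 120 + 1848·8 = 14904, valid modulo lcm(1848, 17) = 31416: x ≡ 14904 (mod 31416).
Verify against each original: 14904 mod 8 = 0, 14904 mod 3 = 0, 14904 mod 7 = 1, 14904 mod 11 = 10, 14904 mod 17 = 12.

x ≡ 14904 (mod 31416).


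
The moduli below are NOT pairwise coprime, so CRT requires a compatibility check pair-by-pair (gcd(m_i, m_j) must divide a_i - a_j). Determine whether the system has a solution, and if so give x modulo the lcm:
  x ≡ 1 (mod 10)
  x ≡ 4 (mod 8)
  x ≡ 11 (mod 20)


Moduli 10, 8, 20 are not pairwise coprime, so CRT works modulo lcm(m_i) when all pairwise compatibility conditions hold.
Pairwise compatibility: gcd(m_i, m_j) must divide a_i - a_j for every pair.
Merge one congruence at a time:
  Start: x ≡ 1 (mod 10).
  Combine with x ≡ 4 (mod 8): gcd(10, 8) = 2, and 4 - 1 = 3 is NOT divisible by 2.
    ⇒ system is inconsistent (no integer solution).

No solution (the system is inconsistent).


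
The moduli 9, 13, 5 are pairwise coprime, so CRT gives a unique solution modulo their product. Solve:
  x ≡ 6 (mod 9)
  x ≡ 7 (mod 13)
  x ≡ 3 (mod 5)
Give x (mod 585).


Moduli 9, 13, 5 are pairwise coprime; by CRT there is a unique solution modulo M = 9 · 13 · 5 = 585.
Solve pairwise, accumulating the modulus:
  Start with x ≡ 6 (mod 9).
  Combine with x ≡ 7 (mod 13): since gcd(9, 13) = 1, we get a unique residue mod 117.
    Write x = 6 + 9·t and substitute into x ≡ 7 (mod 13): 9·t ≡ 7 − 6 = 1 (mod 13).
    The inverse of 9 mod 13 is 3 (since 9·3 = 27 = 2·13 + 1), so t ≡ 3·1 = 3 ≡ 3 (mod 13).
    Then x = 6 + 9·3 = 33, valid modulo lcm(9, 13) = 117: x ≡ 33 (mod 117).
  Combine with x ≡ 3 (mod 5): since gcd(117, 5) = 1, we get a unique residue mod 585.
    Write x = 33 + 117·t and substitute into x ≡ 3 (mod 5): 117·t ≡ 3 − 33 = -30 (mod 5).
    Reduce coefficients mod 5: 2·t ≡ 0 (mod 5).
    The inverse of 2 mod 5 is 3 (since 2·3 = 6 = 1·5 + 1), so t ≡ 3·0 = 0 ≡ 0 (mod 5).
    Then x = 33 + 117·0 = 33, valid modulo lcm(117, 5) = 585: x ≡ 33 (mod 585).
Verify: 33 mod 9 = 6 ✓, 33 mod 13 = 7 ✓, 33 mod 5 = 3 ✓.

x ≡ 33 (mod 585).


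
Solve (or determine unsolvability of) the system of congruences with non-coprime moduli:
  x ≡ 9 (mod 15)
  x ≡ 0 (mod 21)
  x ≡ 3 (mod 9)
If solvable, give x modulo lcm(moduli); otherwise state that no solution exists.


Moduli 15, 21, 9 are not pairwise coprime, so CRT works modulo lcm(m_i) when all pairwise compatibility conditions hold.
Pairwise compatibility: gcd(m_i, m_j) must divide a_i - a_j for every pair.
Merge one congruence at a time:
  Start: x ≡ 9 (mod 15).
  Combine with x ≡ 0 (mod 21): gcd(15, 21) = 3; 0 - 9 = -9, which IS divisible by 3, so compatible.
    Write x = 9 + 15·t and substitute into x ≡ 0 (mod 21): 15·t ≡ 0 − 9 = -9 (mod 21).
    Divide the congruence (and modulus) by g = 3: 5·t ≡ -3 (mod 7).
    Reduce coefficients mod 7: 5·t ≡ 4 (mod 7).
    The inverse of 5 mod 7 is 3 (since 5·3 = 15 = 2·7 + 1), so t ≡ 3·4 = 12 ≡ 5 (mod 7).
    Then x = 9 + 15·5 = 84, valid modulo lcm(15, 21) = 105: x ≡ 84 (mod 105).
  Combine with x ≡ 3 (mod 9): gcd(105, 9) = 3; 3 - 84 = -81, which IS divisible by 3, so compatible.
    Write x = 84 + 105·t and substitute into x ≡ 3 (mod 9): 105·t ≡ 3 − 84 = -81 (mod 9).
    Divide the congruence (and modulus) by g = 3: 35·t ≡ -27 (mod 3).
    Reduce coefficients mod 3: 2·t ≡ 0 (mod 3).
    The inverse of 2 mod 3 is 2 (since 2·2 = 4 = 1·3 + 1), so t ≡ 2·0 = 0 ≡ 0 (mod 3).
    Then x = 84 + 105·0 = 84, valid modulo lcm(105, 9) = 315: x ≡ 84 (mod 315).
Verify: 84 mod 15 = 9, 84 mod 21 = 0, 84 mod 9 = 3.

x ≡ 84 (mod 315).


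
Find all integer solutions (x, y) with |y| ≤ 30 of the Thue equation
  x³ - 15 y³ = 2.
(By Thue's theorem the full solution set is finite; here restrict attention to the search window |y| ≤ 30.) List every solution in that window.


The equation is x³ - 15y³ = 2. For fixed y, x³ = 15·y³ + 2, so a solution requires the RHS to be a perfect cube.
Strategy: iterate y from -30 to 30, compute RHS = 15·y³ + 2, and check whether it is a (positive or negative) perfect cube.
Check small values of y:
  y = 0: RHS = 2 is not a perfect cube.
  y = 1: RHS = 17 is not a perfect cube.
  y = -1: RHS = -13 is not a perfect cube.
  y = 2: RHS = 122 is not a perfect cube.
  y = -2: RHS = -118 is not a perfect cube.
  y = 3: RHS = 407 is not a perfect cube.
  y = -3: RHS = -403 is not a perfect cube.
Continuing the search up to |y| = 30 finds no solutions either.
No (x, y) in the scanned range satisfies the equation.

No integer solutions with |y| ≤ 30.


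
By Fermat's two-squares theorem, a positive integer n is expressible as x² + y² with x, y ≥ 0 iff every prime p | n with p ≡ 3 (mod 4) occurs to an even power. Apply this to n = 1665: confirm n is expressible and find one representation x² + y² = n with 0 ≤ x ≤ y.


Step 1: Factor n = 1665 = 3^2 · 5 · 37.
Step 2: Check the mod-4 condition on each prime factor: 3 ≡ 3 (mod 4), exponent 2 (must be even); 5 ≡ 1 (mod 4), exponent 1; 37 ≡ 1 (mod 4), exponent 1.
All primes ≡ 3 (mod 4) appear to even exponent (or don't appear), so by the two-squares theorem n IS expressible as a sum of two squares.
Step 3: Build a representation. Group n = k² · m with k = 3 and m = 5 · 37 = 185 (a product of primes ≡ 1 (mod 4)); a representation of m scales to one of n via (k·x)² + (k·y)² = k²(x² + y²). Each prime p ≡ 1 (mod 4) is itself a sum of two squares; find a² by testing p − a² for a perfect square:
  5: 5 − 1² = 4 = 2² ⇒ 5 = 1² + 2².
  37: 37 − 1² = 36 = 6² ⇒ 37 = 1² + 6².
  Combine using the Brahmagupta–Fibonacci identity (a² + b²)(c² + d²) = (ac − bd)² + (ad + bc)² = (ac + bd)² + (ad − bc)²:
  5 · 37 = 185: from (1² + 2²)(1² + 6²), take (1·1 − 2·6, 1·6 + 2·1) = (1 − 12, 6 + 2) = (-11, 8); dropping signs (only squares matter) gives (11, 8); check 11² + 8² = 121 + 64 = 185 ✓.
  Scale by k = 3: (3·11, 3·8) = (33, 24).
Step 4: Order so x ≤ y and verify: 24² + 33² = 576 + 1089 = 1665 = n. ✓

n = 1665 = 24² + 33² (one valid representation with x ≤ y).


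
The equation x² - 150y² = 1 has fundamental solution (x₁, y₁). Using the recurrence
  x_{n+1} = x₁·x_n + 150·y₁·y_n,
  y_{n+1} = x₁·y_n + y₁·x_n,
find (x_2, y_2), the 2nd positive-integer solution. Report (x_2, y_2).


Step 1: Find the fundamental solution (x₁, y₁) of x² - 150y² = 1.
  Expand √150 as a continued fraction. a₀ = ⌊√150⌋ = 12; iterate m_{k+1} = d_k·a_k − m_k, d_{k+1} = (150 − m_{k+1}²)/d_k, a_{k+1} = ⌊(a₀ + m_{k+1})/d_{k+1}⌋ (starting m₀ = 0, d₀ = 1), with convergents p_k = a_k·p_{k-1} + p_{k-2}, q_k = a_k·q_{k-1} + q_{k-2} (p₋₁ = 1, q₋₁ = 0):
  k = 0: a₀ = 12; p₀/q₀ = 12/1; p₀² − 150·q₀² = 144 − 150 = -6.
  k = 1: m = 12, d = 6, a = ⌊(12 + 12)/6⌋ = 4; p/q = (4·12 + 1)/(4·1 + 0) = 49/4; p² − 150·q² = 2401 − 2400 = 1.
  The first convergent with p² − 150·q² = 1 gives the fundamental solution (x₁, y₁) = (49, 4).
Step 2: Apply the recurrence (x_{n+1}, y_{n+1}) = (x₁x_n + 150y₁y_n, x₁y_n + y₁x_n) repeatedly.
  From (x_1, y_1) = (49, 4): x_2 = 49·49 + 150·4·4 = 4801; y_2 = 49·4 + 4·49 = 392.
Step 3: Verify x_2² - 150·y_2² = 23049601 - 23049600 = 1 (should be 1). ✓

(x_1, y_1) = (49, 4); (x_2, y_2) = (4801, 392).


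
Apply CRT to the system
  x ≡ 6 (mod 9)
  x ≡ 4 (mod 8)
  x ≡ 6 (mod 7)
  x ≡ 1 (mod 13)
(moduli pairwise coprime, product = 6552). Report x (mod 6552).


Product of moduli M = 9 · 8 · 7 · 13 = 6552.
Merge one congruence at a time:
  Start: x ≡ 6 (mod 9).
  Combine with x ≡ 4 (mod 8); new modulus lcm = 72.
    Write x = 6 + 9·t and substitute into x ≡ 4 (mod 8): 9·t ≡ 4 − 6 = -2 (mod 8).
    Reduce coefficients mod 8: 1·t ≡ 6 (mod 8).
    So t ≡ 6 (mod 8).
    Then x = 6 + 9·6 = 60, valid modulo lcm(9, 8) = 72: x ≡ 60 (mod 72).
  Combine with x ≡ 6 (mod 7); new modulus lcm = 504.
    Write x = 60 + 72·t and substitute into x ≡ 6 (mod 7): 72·t ≡ 6 − 60 = -54 (mod 7).
    Reduce coefficients mod 7: 2·t ≡ 2 (mod 7).
    The inverse of 2 mod 7 is 4 (since 2·4 = 8 = 1·7 + 1), so t ≡ 4·2 = 8 ≡ 1 (mod 7).
    Then x = 60 + 72·1 = 132, valid modulo lcm(72, 7) = 504: x ≡ 132 (mod 504).
  Combine with x ≡ 1 (mod 13); new modulus lcm = 6552.
    Write x = 132 + 504·t and substitute into x ≡ 1 (mod 13): 504·t ≡ 1 − 132 = -131 (mod 13).
    Reduce coefficients mod 13: 10·t ≡ 12 (mod 13).
    The inverse of 10 mod 13 is 4 (since 10·4 = 40 = 3·13 + 1), so t ≡ 4·12 = 48 ≡ 9 (mod 13).
    Then x = 132 + 504·9 = 4668, valid modulo lcm(504, 13) = 6552: x ≡ 4668 (mod 6552).
Verify against each original: 4668 mod 9 = 6, 4668 mod 8 = 4, 4668 mod 7 = 6, 4668 mod 13 = 1.

x ≡ 4668 (mod 6552).


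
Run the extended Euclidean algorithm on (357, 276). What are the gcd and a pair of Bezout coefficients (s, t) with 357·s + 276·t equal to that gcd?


Euclidean algorithm on (357, 276) — divide until remainder is 0:
  357 = 1 · 276 + 81
  276 = 3 · 81 + 33
  81 = 2 · 33 + 15
  33 = 2 · 15 + 3
  15 = 5 · 3 + 0
gcd(357, 276) = 3.
Track Bezout coefficients alongside the remainders: start with r₀ = 357 = a·1 + b·0 (s = 1, t = 0) and r₁ = 276 = a·0 + b·1 (s = 0, t = 1); each new remainder r_{k+1} = r_{k-1} − q_k·r_k inherits s_{k+1} = s_{k-1} − q_k·s_k, t_{k+1} = t_{k-1} − q_k·t_k, so r_k = a·s_k + b·t_k at every step:
  q = 1: r = 81, s = 1 − 1·0 = 1, t = 0 − 1·1 = -1  (check: 357·1 + 276·(-1) = 81)
  q = 3: r = 33, s = 0 − 3·1 = -3, t = 1 − 3·(-1) = 4  (check: 357·(-3) + 276·4 = 33)
  q = 2: r = 15, s = 1 − 2·(-3) = 7, t = -1 − 2·4 = -9  (check: 357·7 + 276·(-9) = 15)
  q = 2: r = 3, s = -3 − 2·7 = -17, t = 4 − 2·(-9) = 22  (check: 357·(-17) + 276·22 = 3)
The row with r = 3 (the gcd) gives the Bezout coefficients s = -17, t = 22.
Result: 357 · (-17) + 276 · (22) = 3.

gcd(357, 276) = 3; s = -17, t = 22 (check: 357·(-17) + 276·22 = 3).


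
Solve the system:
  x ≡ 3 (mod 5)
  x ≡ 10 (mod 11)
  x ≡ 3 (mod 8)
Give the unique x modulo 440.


Moduli 5, 11, 8 are pairwise coprime; by CRT there is a unique solution modulo M = 5 · 11 · 8 = 440.
Solve pairwise, accumulating the modulus:
  Start with x ≡ 3 (mod 5).
  Combine with x ≡ 10 (mod 11): since gcd(5, 11) = 1, we get a unique residue mod 55.
    Write x = 3 + 5·t and substitute into x ≡ 10 (mod 11): 5·t ≡ 10 − 3 = 7 (mod 11).
    The inverse of 5 mod 11 is 9 (since 5·9 = 45 = 4·11 + 1), so t ≡ 9·7 = 63 ≡ 8 (mod 11).
    Then x = 3 + 5·8 = 43, valid modulo lcm(5, 11) = 55: x ≡ 43 (mod 55).
  Combine with x ≡ 3 (mod 8): since gcd(55, 8) = 1, we get a unique residue mod 440.
    Write x = 43 + 55·t and substitute into x ≡ 3 (mod 8): 55·t ≡ 3 − 43 = -40 (mod 8).
    Reduce coefficients mod 8: 7·t ≡ 0 (mod 8).
    The inverse of 7 mod 8 is 7 (since 7·7 = 49 = 6·8 + 1), so t ≡ 7·0 = 0 ≡ 0 (mod 8).
    Then x = 43 + 55·0 = 43, valid modulo lcm(55, 8) = 440: x ≡ 43 (mod 440).
Verify: 43 mod 5 = 3 ✓, 43 mod 11 = 10 ✓, 43 mod 8 = 3 ✓.

x ≡ 43 (mod 440).


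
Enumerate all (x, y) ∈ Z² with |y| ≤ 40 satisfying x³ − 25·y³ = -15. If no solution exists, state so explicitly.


The equation is x³ - 25y³ = -15. For fixed y, x³ = 25·y³ − 15, so a solution requires the RHS to be a perfect cube.
Strategy: iterate y from -40 to 40, compute RHS = 25·y³ − 15, and check whether it is a (positive or negative) perfect cube.
Check small values of y:
  y = 0: RHS = -15 is not a perfect cube.
  y = 1: RHS = 10 is not a perfect cube.
  y = -1: RHS = -40 is not a perfect cube.
  y = 2: RHS = 185 is not a perfect cube.
  y = -2: RHS = -215 is not a perfect cube.
  y = 3: RHS = 660 is not a perfect cube.
  y = -3: RHS = -690 is not a perfect cube.
Continuing the search up to |y| = 40 finds no solutions either.
No (x, y) in the scanned range satisfies the equation.

No integer solutions with |y| ≤ 40.


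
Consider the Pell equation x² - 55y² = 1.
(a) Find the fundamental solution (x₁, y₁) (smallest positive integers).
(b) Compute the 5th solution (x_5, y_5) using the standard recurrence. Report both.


Step 1: Find the fundamental solution (x₁, y₁) of x² - 55y² = 1.
  Expand √55 as a continued fraction. a₀ = ⌊√55⌋ = 7; iterate m_{k+1} = d_k·a_k − m_k, d_{k+1} = (55 − m_{k+1}²)/d_k, a_{k+1} = ⌊(a₀ + m_{k+1})/d_{k+1}⌋ (starting m₀ = 0, d₀ = 1), with convergents p_k = a_k·p_{k-1} + p_{k-2}, q_k = a_k·q_{k-1} + q_{k-2} (p₋₁ = 1, q₋₁ = 0):
  k = 0: a₀ = 7; p₀/q₀ = 7/1; p₀² − 55·q₀² = 49 − 55 = -6.
  k = 1: m = 7, d = 6, a = ⌊(7 + 7)/6⌋ = 2; p/q = (2·7 + 1)/(2·1 + 0) = 15/2; p² − 55·q² = 225 − 220 = 5.
  k = 2: m = 5, d = 5, a = ⌊(7 + 5)/5⌋ = 2; p/q = (2·15 + 7)/(2·2 + 1) = 37/5; p² − 55·q² = 1369 − 1375 = -6.
  k = 3: m = 5, d = 6, a = ⌊(7 + 5)/6⌋ = 2; p/q = (2·37 + 15)/(2·5 + 2) = 89/12; p² − 55·q² = 7921 − 7920 = 1.
  The first convergent with p² − 55·q² = 1 gives the fundamental solution (x₁, y₁) = (89, 12).
Step 2: Apply the recurrence (x_{n+1}, y_{n+1}) = (x₁x_n + 55y₁y_n, x₁y_n + y₁x_n) repeatedly.
  From (x_1, y_1) = (89, 12): x_2 = 89·89 + 55·12·12 = 15841; y_2 = 89·12 + 12·89 = 2136.
  From (x_2, y_2) = (15841, 2136): x_3 = 89·15841 + 55·12·2136 = 2819609; y_3 = 89·2136 + 12·15841 = 380196.
  From (x_3, y_3) = (2819609, 380196): x_4 = 89·2819609 + 55·12·380196 = 501874561; y_4 = 89·380196 + 12·2819609 = 67672752.
  From (x_4, y_4) = (501874561, 67672752): x_5 = 89·501874561 + 55·12·67672752 = 89330852249; y_5 = 89·67672752 + 12·501874561 = 12045369660.
Step 3: Verify x_5² - 55·y_5² = 7980001163532668358001 - 7980001163532668358000 = 1 (should be 1). ✓

(x_1, y_1) = (89, 12); (x_5, y_5) = (89330852249, 12045369660).


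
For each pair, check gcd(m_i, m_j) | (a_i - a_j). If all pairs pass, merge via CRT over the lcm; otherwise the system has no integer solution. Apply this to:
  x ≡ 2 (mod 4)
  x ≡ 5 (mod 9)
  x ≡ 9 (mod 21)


Moduli 4, 9, 21 are not pairwise coprime, so CRT works modulo lcm(m_i) when all pairwise compatibility conditions hold.
Pairwise compatibility: gcd(m_i, m_j) must divide a_i - a_j for every pair.
Merge one congruence at a time:
  Start: x ≡ 2 (mod 4).
  Combine with x ≡ 5 (mod 9): gcd(4, 9) = 1; 5 - 2 = 3, which IS divisible by 1, so compatible.
    Write x = 2 + 4·t and substitute into x ≡ 5 (mod 9): 4·t ≡ 5 − 2 = 3 (mod 9).
    The inverse of 4 mod 9 is 7 (since 4·7 = 28 = 3·9 + 1), so t ≡ 7·3 = 21 ≡ 3 (mod 9).
    Then x = 2 + 4·3 = 14, valid modulo lcm(4, 9) = 36: x ≡ 14 (mod 36).
  Combine with x ≡ 9 (mod 21): gcd(36, 21) = 3, and 9 - 14 = -5 is NOT divisible by 3.
    ⇒ system is inconsistent (no integer solution).

No solution (the system is inconsistent).


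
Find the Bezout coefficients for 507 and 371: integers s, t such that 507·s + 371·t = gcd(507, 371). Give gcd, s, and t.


Euclidean algorithm on (507, 371) — divide until remainder is 0:
  507 = 1 · 371 + 136
  371 = 2 · 136 + 99
  136 = 1 · 99 + 37
  99 = 2 · 37 + 25
  37 = 1 · 25 + 12
  25 = 2 · 12 + 1
  12 = 12 · 1 + 0
gcd(507, 371) = 1.
Track Bezout coefficients alongside the remainders: start with r₀ = 507 = a·1 + b·0 (s = 1, t = 0) and r₁ = 371 = a·0 + b·1 (s = 0, t = 1); each new remainder r_{k+1} = r_{k-1} − q_k·r_k inherits s_{k+1} = s_{k-1} − q_k·s_k, t_{k+1} = t_{k-1} − q_k·t_k, so r_k = a·s_k + b·t_k at every step:
  q = 1: r = 136, s = 1 − 1·0 = 1, t = 0 − 1·1 = -1  (check: 507·1 + 371·(-1) = 136)
  q = 2: r = 99, s = 0 − 2·1 = -2, t = 1 − 2·(-1) = 3  (check: 507·(-2) + 371·3 = 99)
  q = 1: r = 37, s = 1 − 1·(-2) = 3, t = -1 − 1·3 = -4  (check: 507·3 + 371·(-4) = 37)
  q = 2: r = 25, s = -2 − 2·3 = -8, t = 3 − 2·(-4) = 11  (check: 507·(-8) + 371·11 = 25)
  q = 1: r = 12, s = 3 − 1·(-8) = 11, t = -4 − 1·11 = -15  (check: 507·11 + 371·(-15) = 12)
  q = 2: r = 1, s = -8 − 2·11 = -30, t = 11 − 2·(-15) = 41  (check: 507·(-30) + 371·41 = 1)
The row with r = 1 (the gcd) gives the Bezout coefficients s = -30, t = 41.
Result: 507 · (-30) + 371 · (41) = 1.

gcd(507, 371) = 1; s = -30, t = 41 (check: 507·(-30) + 371·41 = 1).


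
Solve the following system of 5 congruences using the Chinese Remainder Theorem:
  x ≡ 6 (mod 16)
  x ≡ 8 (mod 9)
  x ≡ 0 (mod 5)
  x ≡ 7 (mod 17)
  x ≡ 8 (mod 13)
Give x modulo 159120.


Product of moduli M = 16 · 9 · 5 · 17 · 13 = 159120.
Merge one congruence at a time:
  Start: x ≡ 6 (mod 16).
  Combine with x ≡ 8 (mod 9); new modulus lcm = 144.
    Write x = 6 + 16·t and substitute into x ≡ 8 (mod 9): 16·t ≡ 8 − 6 = 2 (mod 9).
    Reduce coefficients mod 9: 7·t ≡ 2 (mod 9).
    The inverse of 7 mod 9 is 4 (since 7·4 = 28 = 3·9 + 1), so t ≡ 4·2 = 8 ≡ 8 (mod 9).
    Then x = 6 + 16·8 = 134, valid modulo lcm(16, 9) = 144: x ≡ 134 (mod 144).
  Combine with x ≡ 0 (mod 5); new modulus lcm = 720.
    Write x = 134 + 144·t and substitute into x ≡ 0 (mod 5): 144·t ≡ 0 − 134 = -134 (mod 5).
    Reduce coefficients mod 5: 4·t ≡ 1 (mod 5).
    The inverse of 4 mod 5 is 4 (since 4·4 = 16 = 3·5 + 1), so t ≡ 4·1 = 4 ≡ 4 (mod 5).
    Then x = 134 + 144·4 = 710, valid modulo lcm(144, 5) = 720: x ≡ 710 (mod 720).
  Combine with x ≡ 7 (mod 17); new modulus lcm = 12240.
    Write x = 710 + 720·t and substitute into x ≡ 7 (mod 17): 720·t ≡ 7 − 710 = -703 (mod 17).
    Reduce coefficients mod 17: 6·t ≡ 11 (mod 17).
    The inverse of 6 mod 17 is 3 (since 6·3 = 18 = 1·17 + 1), so t ≡ 3·11 = 33 ≡ 16 (mod 17).
    Then x = 710 + 720·16 = 12230, valid modulo lcm(720, 17) = 12240: x ≡ 12230 (mod 12240).
  Combine with x ≡ 8 (mod 13); new modulus lcm = 159120.
    Write x = 12230 + 12240·t and substitute into x ≡ 8 (mod 13): 12240·t ≡ 8 − 12230 = -12222 (mod 13).
    Reduce coefficients mod 13: 7·t ≡ 11 (mod 13).
    The inverse of 7 mod 13 is 2 (since 7·2 = 14 = 1·13 + 1), so t ≡ 2·11 = 22 ≡ 9 (mod 13).
    Then x = 12230 + 12240·9 = 122390, valid modulo lcm(12240, 13) = 159120: x ≡ 122390 (mod 159120).
Verify against each original: 122390 mod 16 = 6, 122390 mod 9 = 8, 122390 mod 5 = 0, 122390 mod 17 = 7, 122390 mod 13 = 8.

x ≡ 122390 (mod 159120).


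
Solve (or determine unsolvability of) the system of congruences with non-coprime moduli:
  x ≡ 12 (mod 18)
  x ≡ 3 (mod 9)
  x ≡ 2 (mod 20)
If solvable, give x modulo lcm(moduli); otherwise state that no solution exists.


Moduli 18, 9, 20 are not pairwise coprime, so CRT works modulo lcm(m_i) when all pairwise compatibility conditions hold.
Pairwise compatibility: gcd(m_i, m_j) must divide a_i - a_j for every pair.
Merge one congruence at a time:
  Start: x ≡ 12 (mod 18).
  Combine with x ≡ 3 (mod 9): gcd(18, 9) = 9; 3 - 12 = -9, which IS divisible by 9, so compatible.
    Write x = 12 + 18·t and substitute into x ≡ 3 (mod 9): 18·t ≡ 3 − 12 = -9 (mod 9).
    Divide the congruence (and modulus) by g = 9: 2·t ≡ -1 (mod 1).
    Modulo 1 every t works; take t = 0.
    Then x = 12 + 18·0 = 12, valid modulo lcm(18, 9) = 18: x ≡ 12 (mod 18).
  Combine with x ≡ 2 (mod 20): gcd(18, 20) = 2; 2 - 12 = -10, which IS divisible by 2, so compatible.
    Write x = 12 + 18·t and substitute into x ≡ 2 (mod 20): 18·t ≡ 2 − 12 = -10 (mod 20).
    Divide the congruence (and modulus) by g = 2: 9·t ≡ -5 (mod 10).
    Reduce coefficients mod 10: 9·t ≡ 5 (mod 10).
    The inverse of 9 mod 10 is 9 (since 9·9 = 81 = 8·10 + 1), so t ≡ 9·5 = 45 ≡ 5 (mod 10).
    Then x = 12 + 18·5 = 102, valid modulo lcm(18, 20) = 180: x ≡ 102 (mod 180).
Verify: 102 mod 18 = 12, 102 mod 9 = 3, 102 mod 20 = 2.

x ≡ 102 (mod 180).


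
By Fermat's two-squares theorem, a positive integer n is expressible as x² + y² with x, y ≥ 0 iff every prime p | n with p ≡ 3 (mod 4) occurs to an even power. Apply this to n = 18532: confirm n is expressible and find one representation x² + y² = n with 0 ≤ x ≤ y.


Step 1: Factor n = 18532 = 2^2 · 41 · 113.
Step 2: Check the mod-4 condition on each prime factor: 2 = 2 (special); 41 ≡ 1 (mod 4), exponent 1; 113 ≡ 1 (mod 4), exponent 1.
All primes ≡ 3 (mod 4) appear to even exponent (or don't appear), so by the two-squares theorem n IS expressible as a sum of two squares.
Step 3: Build a representation. Group n = k² · m with k = 2 and m = 41 · 113 = 4633 (a product of primes ≡ 1 (mod 4)); a representation of m scales to one of n via (k·x)² + (k·y)² = k²(x² + y²). Each prime p ≡ 1 (mod 4) is itself a sum of two squares; find a² by testing p − a² for a perfect square:
  41: 41 − 1² = 40, 41 − 2² = 37, 41 − 3² = 32, 41 − 4² = 25 = 5² ⇒ 41 = 4² + 5².
  113: 113 − 1² = 112, 113 − 2² = 109, 113 − 3² = 104, 113 − 4² = 97, 113 − 5² = 88, 113 − 6² = 77, 113 − 7² = 64 = 8² ⇒ 113 = 7² + 8².
  Combine using the Brahmagupta–Fibonacci identity (a² + b²)(c² + d²) = (ac − bd)² + (ad + bc)² = (ac + bd)² + (ad − bc)²:
  41 · 113 = 4633: from (4² + 5²)(7² + 8²), take (4·7 − 5·8, 4·8 + 5·7) = (28 − 40, 32 + 35) = (-12, 67); dropping signs (only squares matter) gives (12, 67); check 12² + 67² = 144 + 4489 = 4633 ✓.
  Scale by k = 2: (2·12, 2·67) = (24, 134).
Step 4: Order so x ≤ y and verify: 24² + 134² = 576 + 17956 = 18532 = n. ✓

n = 18532 = 24² + 134² (one valid representation with x ≤ y).
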